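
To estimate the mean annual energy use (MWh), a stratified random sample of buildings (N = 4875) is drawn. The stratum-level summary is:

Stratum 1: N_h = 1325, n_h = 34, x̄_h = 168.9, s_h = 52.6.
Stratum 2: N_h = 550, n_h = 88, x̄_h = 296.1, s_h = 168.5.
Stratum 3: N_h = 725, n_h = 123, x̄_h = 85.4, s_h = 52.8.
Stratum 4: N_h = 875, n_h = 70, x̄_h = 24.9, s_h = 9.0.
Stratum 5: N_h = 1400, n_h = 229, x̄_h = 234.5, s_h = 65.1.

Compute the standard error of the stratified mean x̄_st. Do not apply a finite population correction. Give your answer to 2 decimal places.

V̂(x̄_st) = Σ W_h² s_h²/n_h, with W_h = N_h/N and N = 4875:
  stratum 1: (1325/4875)²·52.6²/34 = 6.01139
  stratum 2: (550/4875)²·168.5²/88 = 4.1067
  stratum 3: (725/4875)²·52.8²/123 = 0.501291
  stratum 4: (875/4875)²·9.0²/70 = 0.0372781
  stratum 5: (1400/4875)²·65.1²/229 = 1.52628
V̂(x̄_st) = 12.1829
SE(x̄_st) = √12.1829 = 3.49041

SE(x̄_st) ≈ 3.49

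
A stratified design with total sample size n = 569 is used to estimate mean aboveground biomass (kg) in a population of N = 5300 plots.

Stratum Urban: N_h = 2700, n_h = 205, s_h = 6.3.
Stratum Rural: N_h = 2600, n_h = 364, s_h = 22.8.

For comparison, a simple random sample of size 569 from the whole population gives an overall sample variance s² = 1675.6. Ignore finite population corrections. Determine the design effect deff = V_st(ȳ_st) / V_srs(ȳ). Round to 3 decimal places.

deff ≈ 0.134

V̂(ȳ_st) = Σ W_h² s_h²/n_h, with W_h = N_h/N and N = 5300:
  stratum Urban: (2700/5300)²·6.3²/205 = 0.0502462
  stratum Rural: (2600/5300)²·22.8²/364 = 0.343687
V_st = 0.393933
V_srs = s²/n = 1675.6/569 = 2.94482
deff = V_st / V_srs = 0.393933/2.94482 = 0.1338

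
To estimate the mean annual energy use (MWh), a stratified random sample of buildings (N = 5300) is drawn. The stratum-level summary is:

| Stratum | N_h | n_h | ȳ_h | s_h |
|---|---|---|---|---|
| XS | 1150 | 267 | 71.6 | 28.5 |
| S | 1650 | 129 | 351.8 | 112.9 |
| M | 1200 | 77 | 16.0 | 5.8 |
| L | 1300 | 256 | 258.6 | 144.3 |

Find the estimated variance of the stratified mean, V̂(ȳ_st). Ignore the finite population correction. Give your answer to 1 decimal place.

V̂(ȳ_st) = Σ W_h² s_h²/n_h, with W_h = N_h/N and N = 5300:
  stratum XS: (1150/5300)²·28.5²/267 = 0.143226
  stratum S: (1650/5300)²·112.9²/129 = 9.57667
  stratum M: (1200/5300)²·5.8²/77 = 0.0223963
  stratum L: (1300/5300)²·144.3²/256 = 4.89359
V̂(ȳ_st) = 14.6359

V̂(ȳ_st) ≈ 14.6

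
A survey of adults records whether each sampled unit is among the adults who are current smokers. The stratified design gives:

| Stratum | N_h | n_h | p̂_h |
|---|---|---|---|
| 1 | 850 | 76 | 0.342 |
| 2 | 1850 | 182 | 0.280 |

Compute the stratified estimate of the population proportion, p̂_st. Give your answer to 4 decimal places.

N = 2700; stratum weights W_h = N_h/N.
p̂_st = Σ W_h p̂_h = (850·0.342 + 1850·0.280)/2700 = 0.29952

p̂_st ≈ 0.2995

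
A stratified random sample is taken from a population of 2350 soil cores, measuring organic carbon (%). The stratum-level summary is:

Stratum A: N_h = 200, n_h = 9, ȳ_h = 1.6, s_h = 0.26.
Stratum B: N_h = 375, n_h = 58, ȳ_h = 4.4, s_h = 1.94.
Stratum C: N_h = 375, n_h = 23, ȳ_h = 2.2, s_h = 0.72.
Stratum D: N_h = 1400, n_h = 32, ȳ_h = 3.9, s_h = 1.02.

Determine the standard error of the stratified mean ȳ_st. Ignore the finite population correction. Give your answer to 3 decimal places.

V̂(ȳ_st) = Σ W_h² s_h²/n_h, with W_h = N_h/N and N = 2350:
  stratum A: (200/2350)²·0.26²/9 = 5.44037e-05
  stratum B: (375/2350)²·1.94²/58 = 0.00165235
  stratum C: (375/2350)²·0.72²/23 = 0.000573937
  stratum D: (1400/2350)²·1.02²/32 = 0.0115391
V̂(ȳ_st) = 0.0138198
SE(ȳ_st) = √0.0138198 = 0.117557

SE(ȳ_st) ≈ 0.118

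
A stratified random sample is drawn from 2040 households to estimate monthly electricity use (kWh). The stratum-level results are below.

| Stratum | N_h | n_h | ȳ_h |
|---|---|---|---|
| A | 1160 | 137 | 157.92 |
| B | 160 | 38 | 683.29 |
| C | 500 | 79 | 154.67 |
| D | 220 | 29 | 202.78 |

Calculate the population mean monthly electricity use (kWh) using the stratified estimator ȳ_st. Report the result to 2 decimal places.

N = Σ N_h = 2040. Stratum weights W_h = N_h/N.
ȳ_st = (1160·157.92 + 160·683.29 + 500·154.67 + 220·202.78) / 2040 = 203.1668

ȳ_st ≈ 203.17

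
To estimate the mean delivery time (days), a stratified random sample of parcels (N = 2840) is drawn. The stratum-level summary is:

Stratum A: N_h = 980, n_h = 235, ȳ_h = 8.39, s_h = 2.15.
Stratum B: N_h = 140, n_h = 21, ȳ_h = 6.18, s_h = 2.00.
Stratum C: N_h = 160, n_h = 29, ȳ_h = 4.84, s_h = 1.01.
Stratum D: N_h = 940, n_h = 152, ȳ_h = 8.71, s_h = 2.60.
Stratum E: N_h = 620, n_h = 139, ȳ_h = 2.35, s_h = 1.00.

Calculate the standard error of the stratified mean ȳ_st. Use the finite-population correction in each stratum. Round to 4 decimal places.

V̂(ȳ_st) = Σ W_h² (1 − n_h/N_h) s_h²/n_h, with W_h = N_h/N and N = 2840:
  stratum A: (980/2840)²·(1 − 235/980)·2.15²/235 = 0.00178055
  stratum B: (140/2840)²·(1 − 21/140)·2.00²/21 = 0.00039344
  stratum C: (160/2840)²·(1 − 29/160)·1.01²/29 = 9.14112e-05
  stratum D: (940/2840)²·(1 − 152/940)·2.60²/152 = 0.00408433
  stratum E: (620/2840)²·(1 − 139/620)·1.00²/139 = 0.000266002
V̂(ȳ_st) = 0.00661573
SE(ȳ_st) = √0.00661573 = 0.0813372

SE(ȳ_st) ≈ 0.0813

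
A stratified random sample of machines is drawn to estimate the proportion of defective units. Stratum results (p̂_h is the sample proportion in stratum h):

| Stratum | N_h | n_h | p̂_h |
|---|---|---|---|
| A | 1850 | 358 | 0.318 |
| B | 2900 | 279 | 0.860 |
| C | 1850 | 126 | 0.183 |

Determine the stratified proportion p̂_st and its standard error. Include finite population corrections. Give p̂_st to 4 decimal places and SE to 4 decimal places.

p̂_st ≈ 0.5183, SE ≈ 0.0142

N = 6600; stratum weights W_h = N_h/N.
p̂_st = Σ W_h p̂_h = (1850·0.318 + 2900·0.860 + 1850·0.183)/6600 = 0.51831
V̂(p̂_st) = Σ W_h² (1 − n_h/N_h) p̂_h(1−p̂_h)/(n_h−1):
  stratum A: (1850/6600)²·(1 − 358/1850)·0.318·0.682/357 = 3.84943e-05
  stratum B: (2900/6600)²·(1 − 279/2900)·0.860·0.140/278 = 7.55716e-05
  stratum C: (1850/6600)²·(1 − 126/1850)·0.183·0.817/125 = 8.75758e-05
V̂(p̂_st) = 0.000201642; SE = √V̂ = 0.0142001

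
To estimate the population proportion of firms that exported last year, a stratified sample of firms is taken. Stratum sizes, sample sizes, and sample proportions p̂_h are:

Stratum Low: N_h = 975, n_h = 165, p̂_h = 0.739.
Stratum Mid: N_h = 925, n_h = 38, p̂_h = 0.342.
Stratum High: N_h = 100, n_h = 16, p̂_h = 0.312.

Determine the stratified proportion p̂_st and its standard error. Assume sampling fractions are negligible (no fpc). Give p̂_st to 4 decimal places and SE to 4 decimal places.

N = 2000; stratum weights W_h = N_h/N.
p̂_st = Σ W_h p̂_h = (975·0.739 + 925·0.342 + 100·0.312)/2000 = 0.53404
V̂(p̂_st) = Σ W_h² p̂_h(1−p̂_h)/(n_h−1):
  stratum Low: (975/2000)²·0.739·0.261/164 = 0.000279505
  stratum Mid: (925/2000)²·0.342·0.658/37 = 0.00130099
  stratum High: (100/2000)²·0.312·0.688/15 = 3.5776e-05
V̂(p̂_st) = 0.00161627; SE = √V̂ = 0.0402029

p̂_st ≈ 0.5340, SE ≈ 0.0402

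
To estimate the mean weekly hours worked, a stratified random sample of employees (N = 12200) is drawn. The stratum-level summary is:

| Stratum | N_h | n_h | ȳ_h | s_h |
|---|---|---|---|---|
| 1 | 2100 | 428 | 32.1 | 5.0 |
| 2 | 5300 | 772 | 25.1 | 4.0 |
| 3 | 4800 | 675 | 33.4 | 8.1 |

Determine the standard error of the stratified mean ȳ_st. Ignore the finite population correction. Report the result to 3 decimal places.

SE(ȳ_st) ≈ 0.144

V̂(ȳ_st) = Σ W_h² s_h²/n_h, with W_h = N_h/N and N = 12200:
  stratum 1: (2100/12200)²·5.0²/428 = 0.00173067
  stratum 2: (5300/12200)²·4.0²/772 = 0.00391142
  stratum 3: (4800/12200)²·8.1²/675 = 0.0150463
V̂(ȳ_st) = 0.0206884
SE(ȳ_st) = √0.0206884 = 0.143835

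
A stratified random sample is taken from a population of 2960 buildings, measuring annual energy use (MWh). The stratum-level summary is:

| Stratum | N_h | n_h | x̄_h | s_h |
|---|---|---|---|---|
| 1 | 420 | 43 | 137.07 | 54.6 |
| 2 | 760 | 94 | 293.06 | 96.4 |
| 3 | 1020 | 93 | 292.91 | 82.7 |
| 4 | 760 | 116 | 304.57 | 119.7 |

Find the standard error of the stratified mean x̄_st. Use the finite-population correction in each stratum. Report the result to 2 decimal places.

SE(x̄_st) ≈ 4.67

V̂(x̄_st) = Σ W_h² (1 − n_h/N_h) s_h²/n_h, with W_h = N_h/N and N = 2960:
  stratum 1: (420/2960)²·(1 − 43/420)·54.6²/43 = 1.25292
  stratum 2: (760/2960)²·(1 − 94/760)·96.4²/94 = 5.71124
  stratum 3: (1020/2960)²·(1 − 93/1020)·82.7²/93 = 7.93642
  stratum 4: (760/2960)²·(1 − 116/760)·119.7²/116 = 6.89996
V̂(x̄_st) = 21.8005
SE(x̄_st) = √21.8005 = 4.6691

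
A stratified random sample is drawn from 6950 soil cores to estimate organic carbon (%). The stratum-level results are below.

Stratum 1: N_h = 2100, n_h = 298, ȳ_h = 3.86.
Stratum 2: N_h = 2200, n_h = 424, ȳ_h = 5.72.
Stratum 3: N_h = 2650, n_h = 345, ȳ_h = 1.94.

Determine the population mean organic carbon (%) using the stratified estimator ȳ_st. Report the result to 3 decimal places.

ȳ_st ≈ 3.717

N = Σ N_h = 6950. Stratum weights W_h = N_h/N.
ȳ_st = (2100·3.86 + 2200·5.72 + 2650·1.94) / 6950 = 3.71669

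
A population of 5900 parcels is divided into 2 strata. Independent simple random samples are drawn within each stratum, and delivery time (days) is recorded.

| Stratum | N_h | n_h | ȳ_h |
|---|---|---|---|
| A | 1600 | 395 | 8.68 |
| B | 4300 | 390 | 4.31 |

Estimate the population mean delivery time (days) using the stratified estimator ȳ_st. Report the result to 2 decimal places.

ȳ_st ≈ 5.50

N = Σ N_h = 5900. Stratum weights W_h = N_h/N.
ȳ_st = (1600·8.68 + 4300·4.31) / 5900 = 5.4951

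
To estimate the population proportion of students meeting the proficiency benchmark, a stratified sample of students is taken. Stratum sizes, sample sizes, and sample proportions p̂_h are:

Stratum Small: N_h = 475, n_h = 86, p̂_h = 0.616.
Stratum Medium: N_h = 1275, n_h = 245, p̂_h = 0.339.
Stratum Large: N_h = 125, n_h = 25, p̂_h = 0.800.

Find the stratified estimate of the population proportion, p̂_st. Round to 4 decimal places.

N = 1875; stratum weights W_h = N_h/N.
p̂_st = Σ W_h p̂_h = (475·0.616 + 1275·0.339 + 125·0.800)/1875 = 0.43991

p̂_st ≈ 0.4399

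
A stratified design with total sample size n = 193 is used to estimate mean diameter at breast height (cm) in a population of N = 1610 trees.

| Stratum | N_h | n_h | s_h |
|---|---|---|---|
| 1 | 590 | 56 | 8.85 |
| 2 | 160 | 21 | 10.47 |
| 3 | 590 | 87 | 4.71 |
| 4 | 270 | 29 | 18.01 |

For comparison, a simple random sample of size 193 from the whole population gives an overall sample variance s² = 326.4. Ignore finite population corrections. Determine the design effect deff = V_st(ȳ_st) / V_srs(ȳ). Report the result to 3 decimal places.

deff ≈ 0.348

V̂(ȳ_st) = Σ W_h² s_h²/n_h, with W_h = N_h/N and N = 1610:
  stratum 1: (590/1610)²·8.85²/56 = 0.187824
  stratum 2: (160/1610)²·10.47²/21 = 0.051554
  stratum 3: (590/1610)²·4.71²/87 = 0.0342432
  stratum 4: (270/1610)²·18.01²/29 = 0.314561
V_st = 0.588182
V_srs = s²/n = 326.4/193 = 1.69119
deff = V_st / V_srs = 0.588182/1.69119 = 0.3478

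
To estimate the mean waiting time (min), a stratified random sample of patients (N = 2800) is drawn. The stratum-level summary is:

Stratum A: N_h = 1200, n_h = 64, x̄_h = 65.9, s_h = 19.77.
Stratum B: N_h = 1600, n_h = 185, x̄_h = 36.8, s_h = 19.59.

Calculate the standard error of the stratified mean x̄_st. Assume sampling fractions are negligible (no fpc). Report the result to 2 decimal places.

SE(x̄_st) ≈ 1.34

V̂(x̄_st) = Σ W_h² s_h²/n_h, with W_h = N_h/N and N = 2800:
  stratum A: (1200/2800)²·19.77²/64 = 1.12171
  stratum B: (1600/2800)²·19.59²/185 = 0.677362
V̂(x̄_st) = 1.79907
SE(x̄_st) = √1.79907 = 1.34129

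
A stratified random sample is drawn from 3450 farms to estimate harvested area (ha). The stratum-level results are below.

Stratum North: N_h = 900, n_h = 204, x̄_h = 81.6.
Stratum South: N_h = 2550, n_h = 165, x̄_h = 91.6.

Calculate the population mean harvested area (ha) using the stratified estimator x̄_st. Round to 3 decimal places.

x̄_st ≈ 88.991

N = Σ N_h = 3450. Stratum weights W_h = N_h/N.
x̄_st = (900·81.6 + 2550·91.6) / 3450 = 88.99130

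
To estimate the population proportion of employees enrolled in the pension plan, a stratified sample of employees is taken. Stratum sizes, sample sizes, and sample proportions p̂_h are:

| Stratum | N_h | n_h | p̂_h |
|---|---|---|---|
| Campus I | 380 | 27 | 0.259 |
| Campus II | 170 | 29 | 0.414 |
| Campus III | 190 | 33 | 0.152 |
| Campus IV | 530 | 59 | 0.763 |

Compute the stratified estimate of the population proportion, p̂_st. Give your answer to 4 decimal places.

p̂_st ≈ 0.4741

N = 1270; stratum weights W_h = N_h/N.
p̂_st = Σ W_h p̂_h = (380·0.259 + 170·0.414 + 190·0.152 + 530·0.763)/1270 = 0.47407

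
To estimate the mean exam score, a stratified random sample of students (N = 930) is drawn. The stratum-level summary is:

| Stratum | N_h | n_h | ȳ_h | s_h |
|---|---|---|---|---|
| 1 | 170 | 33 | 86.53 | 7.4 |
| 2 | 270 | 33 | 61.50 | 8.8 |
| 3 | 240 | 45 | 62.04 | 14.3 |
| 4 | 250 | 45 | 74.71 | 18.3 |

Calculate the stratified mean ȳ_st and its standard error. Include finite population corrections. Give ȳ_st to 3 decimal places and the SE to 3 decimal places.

ȳ_st = Σ W_h ȳ_h = (170·86.53 + 270·61.50 + 240·62.04 + 250·74.71)/930 = 69.76581
V̂(ȳ_st) = Σ W_h² (1 − n_h/N_h) s_h²/n_h, with W_h = N_h/N and N = 930:
  stratum 1: (170/930)²·(1 − 33/170)·7.4²/33 = 0.0446841
  stratum 2: (270/930)²·(1 − 33/270)·8.8²/33 = 0.173619
  stratum 3: (240/930)²·(1 − 45/240)·14.3²/45 = 0.245889
  stratum 4: (250/930)²·(1 − 45/250)·18.3²/45 = 0.440979
V̂(ȳ_st) = 0.905171
SE(ȳ_st) = √0.905171 = 0.951405

ȳ_st ≈ 69.766, SE ≈ 0.951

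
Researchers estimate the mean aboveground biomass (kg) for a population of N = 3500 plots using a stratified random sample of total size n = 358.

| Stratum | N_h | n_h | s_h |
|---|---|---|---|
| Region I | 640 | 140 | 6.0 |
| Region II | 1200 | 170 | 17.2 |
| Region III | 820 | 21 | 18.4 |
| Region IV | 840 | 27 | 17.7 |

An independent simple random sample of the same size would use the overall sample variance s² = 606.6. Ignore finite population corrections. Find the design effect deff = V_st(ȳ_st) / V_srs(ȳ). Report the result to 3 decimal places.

V̂(ȳ_st) = Σ W_h² s_h²/n_h, with W_h = N_h/N and N = 3500:
  stratum Region I: (640/3500)²·6.0²/140 = 0.00859802
  stratum Region II: (1200/3500)²·17.2²/170 = 0.204566
  stratum Region III: (820/3500)²·18.4²/21 = 0.884928
  stratum Region IV: (840/3500)²·17.7²/27 = 0.668352
V_st = 1.76644
V_srs = s²/n = 606.6/358 = 1.69441
deff = V_st / V_srs = 1.76644/1.69441 = 1.0425

deff ≈ 1.043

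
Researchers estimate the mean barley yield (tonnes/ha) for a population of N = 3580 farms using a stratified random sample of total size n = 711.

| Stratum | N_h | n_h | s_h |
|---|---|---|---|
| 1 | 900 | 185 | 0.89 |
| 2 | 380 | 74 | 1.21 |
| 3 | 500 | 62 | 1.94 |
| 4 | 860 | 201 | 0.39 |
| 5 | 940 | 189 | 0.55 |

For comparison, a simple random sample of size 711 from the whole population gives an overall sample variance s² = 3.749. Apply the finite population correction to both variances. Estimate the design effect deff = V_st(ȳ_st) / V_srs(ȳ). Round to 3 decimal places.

deff ≈ 0.368

V̂(ȳ_st) = Σ W_h² (1 − n_h/N_h) s_h²/n_h, with W_h = N_h/N and N = 3580:
  stratum 1: (900/3580)²·(1 − 185/900)·0.89²/185 = 0.000214976
  stratum 2: (380/3580)²·(1 − 74/380)·1.21²/74 = 0.000179506
  stratum 3: (500/3580)²·(1 − 62/500)·1.94²/62 = 0.00103727
  stratum 4: (860/3580)²·(1 − 201/860)·0.39²/201 = 3.34619e-05
  stratum 5: (940/3580)²·(1 − 189/940)·0.55²/189 = 8.81587e-05
V_st = 0.00155337
V_srs = (1 − 711/3580)·3.749/711 = 0.00422565
deff = V_st / V_srs = 0.00155337/0.00422565 = 0.3676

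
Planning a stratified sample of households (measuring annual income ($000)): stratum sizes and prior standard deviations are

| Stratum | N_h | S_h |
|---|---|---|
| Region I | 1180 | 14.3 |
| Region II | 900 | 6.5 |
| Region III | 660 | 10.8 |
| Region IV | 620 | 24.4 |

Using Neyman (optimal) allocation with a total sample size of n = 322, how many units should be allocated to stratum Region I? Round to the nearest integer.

Neyman allocation: n_h = n · N_h S_h / Σ N_i S_i, with n = 322.
  stratum Region I: N_h·S_h = 1180·14.3 = 16874.00
  stratum Region II: N_h·S_h = 900·6.5 = 5850.00
  stratum Region III: N_h·S_h = 660·10.8 = 7128.00
  stratum Region IV: N_h·S_h = 620·24.4 = 15128.00
Σ N_h S_h = 44980.00
n for stratum Region I = 322·16874.00/44980.00 = 120.797 → 121

121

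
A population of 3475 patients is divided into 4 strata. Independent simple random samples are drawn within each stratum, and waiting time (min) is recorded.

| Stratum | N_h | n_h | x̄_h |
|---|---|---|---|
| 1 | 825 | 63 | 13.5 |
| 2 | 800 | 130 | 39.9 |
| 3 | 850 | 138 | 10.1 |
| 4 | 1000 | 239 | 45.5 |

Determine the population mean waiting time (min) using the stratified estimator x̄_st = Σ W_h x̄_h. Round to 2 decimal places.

N = Σ N_h = 3475. Stratum weights W_h = N_h/N.
x̄_st = (825·13.5 + 800·39.9 + 850·10.1 + 1000·45.5) / 3475 = 27.9547

x̄_st ≈ 27.95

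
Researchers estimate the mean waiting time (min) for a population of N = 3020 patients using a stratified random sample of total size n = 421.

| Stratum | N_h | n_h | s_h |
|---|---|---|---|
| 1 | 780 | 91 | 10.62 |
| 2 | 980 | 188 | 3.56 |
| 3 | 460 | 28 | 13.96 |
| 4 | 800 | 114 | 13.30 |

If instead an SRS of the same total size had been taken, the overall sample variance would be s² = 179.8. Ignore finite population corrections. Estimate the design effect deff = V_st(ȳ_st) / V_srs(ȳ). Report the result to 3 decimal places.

deff ≈ 0.843

V̂(ȳ_st) = Σ W_h² s_h²/n_h, with W_h = N_h/N and N = 3020:
  stratum 1: (780/3020)²·10.62²/91 = 0.0826767
  stratum 2: (980/3020)²·3.56²/188 = 0.00709873
  stratum 3: (460/3020)²·13.96²/28 = 0.161478
  stratum 4: (800/3020)²·13.30²/114 = 0.108884
V_st = 0.360138
V_srs = s²/n = 179.8/421 = 0.427078
deff = V_st / V_srs = 0.360138/0.427078 = 0.8433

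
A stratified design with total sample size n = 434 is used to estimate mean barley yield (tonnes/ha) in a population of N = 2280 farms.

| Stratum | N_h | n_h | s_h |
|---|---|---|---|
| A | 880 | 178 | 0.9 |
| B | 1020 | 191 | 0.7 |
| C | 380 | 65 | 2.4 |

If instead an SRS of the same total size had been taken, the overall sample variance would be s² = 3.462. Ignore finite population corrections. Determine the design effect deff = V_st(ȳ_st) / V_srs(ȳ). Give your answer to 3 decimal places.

V̂(ȳ_st) = Σ W_h² s_h²/n_h, with W_h = N_h/N and N = 2280:
  stratum A: (880/2280)²·0.9²/178 = 0.000677892
  stratum B: (1020/2280)²·0.7²/191 = 0.000513444
  stratum C: (380/2280)²·2.4²/65 = 0.00246154
V_st = 0.00365288
V_srs = s²/n = 3.462/434 = 0.00797696
deff = V_st / V_srs = 0.00365288/0.00797696 = 0.4579

deff ≈ 0.458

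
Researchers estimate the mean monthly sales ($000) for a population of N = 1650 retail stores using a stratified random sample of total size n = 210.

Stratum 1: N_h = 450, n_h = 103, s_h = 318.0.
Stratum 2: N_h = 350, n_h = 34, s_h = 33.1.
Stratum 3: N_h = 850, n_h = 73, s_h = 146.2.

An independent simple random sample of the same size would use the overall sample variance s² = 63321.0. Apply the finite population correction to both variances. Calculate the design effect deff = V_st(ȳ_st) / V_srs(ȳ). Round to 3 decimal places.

V̂(ȳ_st) = Σ W_h² (1 − n_h/N_h) s_h²/n_h, with W_h = N_h/N and N = 1650:
  stratum 1: (450/1650)²·(1 − 103/450)·318.0²/103 = 56.3107
  stratum 2: (350/1650)²·(1 − 34/350)·33.1²/34 = 1.30907
  stratum 3: (850/1650)²·(1 − 73/850)·146.2²/73 = 71.0303
V_st = 128.65
V_srs = (1 − 210/1650)·63321.0/210 = 263.152
deff = V_st / V_srs = 128.65/263.152 = 0.4889

deff ≈ 0.489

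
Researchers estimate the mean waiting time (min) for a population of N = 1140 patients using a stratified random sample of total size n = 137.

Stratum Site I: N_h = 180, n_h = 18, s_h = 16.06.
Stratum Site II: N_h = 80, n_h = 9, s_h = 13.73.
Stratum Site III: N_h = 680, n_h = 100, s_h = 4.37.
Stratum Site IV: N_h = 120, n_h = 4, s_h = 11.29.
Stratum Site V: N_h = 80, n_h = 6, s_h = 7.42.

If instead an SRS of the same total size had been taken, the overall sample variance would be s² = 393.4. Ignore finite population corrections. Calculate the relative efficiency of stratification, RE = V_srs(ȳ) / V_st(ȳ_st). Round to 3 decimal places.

V̂(ȳ_st) = Σ W_h² s_h²/n_h, with W_h = N_h/N and N = 1140:
  stratum Site I: (180/1140)²·16.06²/18 = 0.357235
  stratum Site II: (80/1140)²·13.73²/9 = 0.10315
  stratum Site III: (680/1140)²·4.37²/100 = 0.0679471
  stratum Site IV: (120/1140)²·11.29²/4 = 0.353086
  stratum Site V: (80/1140)²·7.42²/6 = 0.0451884
V_st = 0.926606
V_srs = s²/n = 393.4/137 = 2.87153
Relative efficiency = V_srs / V_st = 2.87153/0.926606 = 3.0990

RE ≈ 3.099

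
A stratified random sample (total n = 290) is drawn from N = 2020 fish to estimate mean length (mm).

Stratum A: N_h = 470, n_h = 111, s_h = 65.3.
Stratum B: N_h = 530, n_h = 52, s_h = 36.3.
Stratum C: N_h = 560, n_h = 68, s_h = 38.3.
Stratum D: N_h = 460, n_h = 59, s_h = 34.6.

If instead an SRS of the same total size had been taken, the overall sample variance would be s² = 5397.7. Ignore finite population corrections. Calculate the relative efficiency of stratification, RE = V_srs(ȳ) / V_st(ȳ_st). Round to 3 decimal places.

V̂(ȳ_st) = Σ W_h² s_h²/n_h, with W_h = N_h/N and N = 2020:
  stratum A: (470/2020)²·65.3²/111 = 2.07968
  stratum B: (530/2020)²·36.3²/52 = 1.74445
  stratum C: (560/2020)²·38.3²/68 = 1.65791
  stratum D: (460/2020)²·34.6²/59 = 1.05224
V_st = 6.53428
V_srs = s²/n = 5397.7/290 = 18.6128
Relative efficiency = V_srs / V_st = 18.6128/6.53428 = 2.8485

RE ≈ 2.848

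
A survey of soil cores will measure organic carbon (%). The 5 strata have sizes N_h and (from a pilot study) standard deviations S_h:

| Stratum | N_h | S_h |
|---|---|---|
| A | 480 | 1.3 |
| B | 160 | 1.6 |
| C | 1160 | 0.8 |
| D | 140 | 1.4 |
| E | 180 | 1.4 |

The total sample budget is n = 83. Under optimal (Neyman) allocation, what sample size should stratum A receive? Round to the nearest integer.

23

Neyman allocation: n_h = n · N_h S_h / Σ N_i S_i, with n = 83.
  stratum A: N_h·S_h = 480·1.3 = 624.00
  stratum B: N_h·S_h = 160·1.6 = 256.00
  stratum C: N_h·S_h = 1160·0.8 = 928.00
  stratum D: N_h·S_h = 140·1.4 = 196.00
  stratum E: N_h·S_h = 180·1.4 = 252.00
Σ N_h S_h = 2256.00
n for stratum A = 83·624.00/2256.00 = 22.957 → 23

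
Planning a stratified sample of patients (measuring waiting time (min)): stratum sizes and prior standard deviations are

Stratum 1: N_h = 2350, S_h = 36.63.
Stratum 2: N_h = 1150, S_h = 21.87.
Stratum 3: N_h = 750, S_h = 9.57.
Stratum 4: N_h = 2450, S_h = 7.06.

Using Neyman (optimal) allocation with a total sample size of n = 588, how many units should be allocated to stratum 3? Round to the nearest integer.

Neyman allocation: n_h = n · N_h S_h / Σ N_i S_i, with n = 588.
  stratum 1: N_h·S_h = 2350·36.63 = 86080.50
  stratum 2: N_h·S_h = 1150·21.87 = 25150.50
  stratum 3: N_h·S_h = 750·9.57 = 7177.50
  stratum 4: N_h·S_h = 2450·7.06 = 17297.00
Σ N_h S_h = 135705.50
n for stratum 3 = 588·7177.50/135705.50 = 31.099 → 31

31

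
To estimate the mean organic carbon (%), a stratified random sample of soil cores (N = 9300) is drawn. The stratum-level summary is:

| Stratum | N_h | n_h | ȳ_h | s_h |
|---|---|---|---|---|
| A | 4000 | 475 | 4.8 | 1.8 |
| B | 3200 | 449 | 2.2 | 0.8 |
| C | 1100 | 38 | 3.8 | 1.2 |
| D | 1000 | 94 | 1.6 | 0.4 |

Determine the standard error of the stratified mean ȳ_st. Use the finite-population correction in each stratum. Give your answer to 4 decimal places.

SE(ȳ_st) ≈ 0.0423

V̂(ȳ_st) = Σ W_h² (1 − n_h/N_h) s_h²/n_h, with W_h = N_h/N and N = 9300:
  stratum A: (4000/9300)²·(1 − 475/4000)·1.8²/475 = 0.001112
  stratum B: (3200/9300)²·(1 − 449/3200)·0.8²/449 = 0.00014508
  stratum C: (1100/9300)²·(1 − 38/1100)·1.2²/38 = 0.000511835
  stratum D: (1000/9300)²·(1 − 94/1000)·0.4²/94 = 1.78301e-05
V̂(ȳ_st) = 0.00178675
SE(ȳ_st) = √0.00178675 = 0.0422699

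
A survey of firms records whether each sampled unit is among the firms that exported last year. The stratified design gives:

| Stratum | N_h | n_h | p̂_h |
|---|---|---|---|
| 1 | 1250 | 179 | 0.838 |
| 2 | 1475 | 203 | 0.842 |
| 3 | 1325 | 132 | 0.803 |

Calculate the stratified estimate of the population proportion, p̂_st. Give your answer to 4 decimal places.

p̂_st ≈ 0.8280

N = 4050; stratum weights W_h = N_h/N.
p̂_st = Σ W_h p̂_h = (1250·0.838 + 1475·0.842 + 1325·0.803)/4050 = 0.82801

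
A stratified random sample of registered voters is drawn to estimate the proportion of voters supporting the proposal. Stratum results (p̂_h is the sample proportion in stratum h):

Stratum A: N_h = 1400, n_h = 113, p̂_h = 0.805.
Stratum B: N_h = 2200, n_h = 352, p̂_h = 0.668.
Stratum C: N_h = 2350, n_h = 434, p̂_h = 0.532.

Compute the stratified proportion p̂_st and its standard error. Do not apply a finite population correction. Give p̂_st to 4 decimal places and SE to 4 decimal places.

p̂_st ≈ 0.6465, SE ≈ 0.0159

N = 5950; stratum weights W_h = N_h/N.
p̂_st = Σ W_h p̂_h = (1400·0.805 + 2200·0.668 + 2350·0.532)/5950 = 0.64652
V̂(p̂_st) = Σ W_h² p̂_h(1−p̂_h)/(n_h−1):
  stratum A: (1400/5950)²·0.805·0.195/112 = 7.75952e-05
  stratum B: (2200/5950)²·0.668·0.332/351 = 8.63811e-05
  stratum C: (2350/5950)²·0.532·0.468/433 = 8.96957e-05
V̂(p̂_st) = 0.000253672; SE = √V̂ = 0.0159271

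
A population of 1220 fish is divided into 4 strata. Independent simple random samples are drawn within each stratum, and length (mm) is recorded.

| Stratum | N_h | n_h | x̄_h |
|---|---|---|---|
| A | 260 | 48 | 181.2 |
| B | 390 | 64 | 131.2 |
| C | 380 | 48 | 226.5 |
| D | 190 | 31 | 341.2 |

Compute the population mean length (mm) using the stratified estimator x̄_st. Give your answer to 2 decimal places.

x̄_st ≈ 204.24

N = Σ N_h = 1220. Stratum weights W_h = N_h/N.
x̄_st = (260·181.2 + 390·131.2 + 380·226.5 + 190·341.2) / 1220 = 204.2443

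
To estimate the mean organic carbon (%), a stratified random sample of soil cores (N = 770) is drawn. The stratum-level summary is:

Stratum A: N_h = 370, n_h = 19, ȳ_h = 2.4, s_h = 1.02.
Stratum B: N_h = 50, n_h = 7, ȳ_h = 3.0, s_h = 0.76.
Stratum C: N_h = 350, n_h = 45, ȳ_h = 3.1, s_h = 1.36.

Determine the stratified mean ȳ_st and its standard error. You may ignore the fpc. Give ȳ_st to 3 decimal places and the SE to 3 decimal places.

ȳ_st = Σ W_h ȳ_h = (370·2.4 + 50·3.0 + 350·3.1)/770 = 2.75714
V̂(ȳ_st) = Σ W_h² s_h²/n_h, with W_h = N_h/N and N = 770:
  stratum A: (370/770)²·1.02²/19 = 0.0126435
  stratum B: (50/770)²·0.76²/7 = 0.000347927
  stratum C: (350/770)²·1.36²/45 = 0.00849219
V̂(ȳ_st) = 0.0214837
SE(ȳ_st) = √0.0214837 = 0.146573

ȳ_st ≈ 2.757, SE ≈ 0.147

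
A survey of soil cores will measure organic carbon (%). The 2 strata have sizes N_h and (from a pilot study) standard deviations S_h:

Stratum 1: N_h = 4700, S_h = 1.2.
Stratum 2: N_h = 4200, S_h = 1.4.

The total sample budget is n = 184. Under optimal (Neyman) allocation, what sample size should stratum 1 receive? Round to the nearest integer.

90

Neyman allocation: n_h = n · N_h S_h / Σ N_i S_i, with n = 184.
  stratum 1: N_h·S_h = 4700·1.2 = 5640.00
  stratum 2: N_h·S_h = 4200·1.4 = 5880.00
Σ N_h S_h = 11520.00
n for stratum 1 = 184·5640.00/11520.00 = 90.083 → 90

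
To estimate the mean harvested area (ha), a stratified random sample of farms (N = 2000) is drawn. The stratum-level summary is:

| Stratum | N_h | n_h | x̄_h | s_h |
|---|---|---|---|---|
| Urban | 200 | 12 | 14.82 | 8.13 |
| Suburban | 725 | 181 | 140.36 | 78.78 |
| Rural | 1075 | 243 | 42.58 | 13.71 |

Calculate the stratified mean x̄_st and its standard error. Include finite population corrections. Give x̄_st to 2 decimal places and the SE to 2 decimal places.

x̄_st = Σ W_h x̄_h = (200·14.82 + 725·140.36 + 1075·42.58)/2000 = 75.24925
V̂(x̄_st) = Σ W_h² (1 − n_h/N_h) s_h²/n_h, with W_h = N_h/N and N = 2000:
  stratum Urban: (200/2000)²·(1 − 12/200)·8.13²/12 = 0.0517759
  stratum Suburban: (725/2000)²·(1 − 181/725)·78.78²/181 = 3.38088
  stratum Rural: (1075/2000)²·(1 − 243/1075)·13.71²/243 = 0.172958
V̂(x̄_st) = 3.60562
SE(x̄_st) = √3.60562 = 1.89885

x̄_st ≈ 75.25, SE ≈ 1.90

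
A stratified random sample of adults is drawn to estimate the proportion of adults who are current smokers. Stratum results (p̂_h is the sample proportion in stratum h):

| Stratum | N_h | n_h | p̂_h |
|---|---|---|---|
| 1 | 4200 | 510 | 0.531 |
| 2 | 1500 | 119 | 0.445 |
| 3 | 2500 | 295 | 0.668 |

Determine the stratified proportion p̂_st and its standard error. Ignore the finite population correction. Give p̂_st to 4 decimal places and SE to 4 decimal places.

N = 8200; stratum weights W_h = N_h/N.
p̂_st = Σ W_h p̂_h = (4200·0.531 + 1500·0.445 + 2500·0.668)/8200 = 0.55704
V̂(p̂_st) = Σ W_h² p̂_h(1−p̂_h)/(n_h−1):
  stratum 1: (4200/8200)²·0.531·0.469/509 = 0.000128357
  stratum 2: (1500/8200)²·0.445·0.555/118 = 7.00367e-05
  stratum 3: (2500/8200)²·0.668·0.332/294 = 7.01164e-05
V̂(p̂_st) = 0.00026851; SE = √V̂ = 0.0163863

p̂_st ≈ 0.5570, SE ≈ 0.0164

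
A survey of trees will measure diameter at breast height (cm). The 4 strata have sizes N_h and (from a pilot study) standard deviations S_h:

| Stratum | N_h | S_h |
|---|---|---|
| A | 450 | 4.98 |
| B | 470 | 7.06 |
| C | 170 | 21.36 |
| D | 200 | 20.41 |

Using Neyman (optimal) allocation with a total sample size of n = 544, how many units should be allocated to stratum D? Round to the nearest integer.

Neyman allocation: n_h = n · N_h S_h / Σ N_i S_i, with n = 544.
  stratum A: N_h·S_h = 450·4.98 = 2241.00
  stratum B: N_h·S_h = 470·7.06 = 3318.20
  stratum C: N_h·S_h = 170·21.36 = 3631.20
  stratum D: N_h·S_h = 200·20.41 = 4082.00
Σ N_h S_h = 13272.40
n for stratum D = 544·4082.00/13272.40 = 167.310 → 167

167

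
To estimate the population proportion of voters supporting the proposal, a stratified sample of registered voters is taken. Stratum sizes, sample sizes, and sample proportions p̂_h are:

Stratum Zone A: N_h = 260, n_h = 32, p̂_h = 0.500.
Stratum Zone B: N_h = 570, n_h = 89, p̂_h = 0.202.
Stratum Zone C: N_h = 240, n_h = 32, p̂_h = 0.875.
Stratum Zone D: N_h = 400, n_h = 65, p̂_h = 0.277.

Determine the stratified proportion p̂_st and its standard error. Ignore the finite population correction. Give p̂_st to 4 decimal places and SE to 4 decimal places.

p̂_st ≈ 0.3850, SE ≈ 0.0292

N = 1470; stratum weights W_h = N_h/N.
p̂_st = Σ W_h p̂_h = (260·0.500 + 570·0.202 + 240·0.875 + 400·0.277)/1470 = 0.38499
V̂(p̂_st) = Σ W_h² p̂_h(1−p̂_h)/(n_h−1):
  stratum Zone A: (260/1470)²·0.500·0.500/31 = 0.000252284
  stratum Zone B: (570/1470)²·0.202·0.798/88 = 0.000275414
  stratum Zone C: (240/1470)²·0.875·0.125/31 = 9.40468e-05
  stratum Zone D: (400/1470)²·0.277·0.723/64 = 0.000231699
V̂(p̂_st) = 0.000853444; SE = √V̂ = 0.0292138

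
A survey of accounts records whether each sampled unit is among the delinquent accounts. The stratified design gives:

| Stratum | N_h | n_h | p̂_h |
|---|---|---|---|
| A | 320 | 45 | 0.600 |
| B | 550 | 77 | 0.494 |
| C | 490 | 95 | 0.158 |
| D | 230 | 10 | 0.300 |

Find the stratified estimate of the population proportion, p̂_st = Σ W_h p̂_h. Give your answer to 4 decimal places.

N = 1590; stratum weights W_h = N_h/N.
p̂_st = Σ W_h p̂_h = (320·0.600 + 550·0.494 + 490·0.158 + 230·0.300)/1590 = 0.38372

p̂_st ≈ 0.3837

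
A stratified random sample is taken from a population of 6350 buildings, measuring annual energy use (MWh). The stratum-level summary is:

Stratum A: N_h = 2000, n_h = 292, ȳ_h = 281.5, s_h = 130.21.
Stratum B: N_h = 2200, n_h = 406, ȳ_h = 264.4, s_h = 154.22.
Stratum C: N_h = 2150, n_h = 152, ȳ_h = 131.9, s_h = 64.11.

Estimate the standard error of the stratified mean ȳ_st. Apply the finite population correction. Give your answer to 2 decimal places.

SE(ȳ_st) ≈ 3.68

V̂(ȳ_st) = Σ W_h² (1 − n_h/N_h) s_h²/n_h, with W_h = N_h/N and N = 6350:
  stratum A: (2000/6350)²·(1 − 292/2000)·130.21²/292 = 4.91899
  stratum B: (2200/6350)²·(1 − 406/2200)·154.22²/406 = 5.73394
  stratum C: (2150/6350)²·(1 − 152/2150)·64.11²/152 = 2.88068
V̂(ȳ_st) = 13.5336
SE(ȳ_st) = √13.5336 = 3.67881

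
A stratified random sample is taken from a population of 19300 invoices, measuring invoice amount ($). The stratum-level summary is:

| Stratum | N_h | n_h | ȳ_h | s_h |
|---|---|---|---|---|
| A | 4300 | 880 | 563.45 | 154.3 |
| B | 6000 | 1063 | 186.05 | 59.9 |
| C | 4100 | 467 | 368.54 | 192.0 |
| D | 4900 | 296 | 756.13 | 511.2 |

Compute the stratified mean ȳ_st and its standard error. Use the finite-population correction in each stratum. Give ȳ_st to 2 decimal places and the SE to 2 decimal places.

ȳ_st ≈ 453.64, SE ≈ 7.61

ȳ_st = Σ W_h ȳ_h = (4300·563.45 + 6000·186.05 + 4100·368.54 + 4900·756.13)/19300 = 453.63658
V̂(ȳ_st) = Σ W_h² (1 − n_h/N_h) s_h²/n_h, with W_h = N_h/N and N = 19300:
  stratum A: (4300/19300)²·(1 − 880/4300)·154.3²/880 = 1.06814
  stratum B: (6000/19300)²·(1 − 1063/6000)·59.9²/1063 = 0.268423
  stratum C: (4100/19300)²·(1 − 467/4100)·192.0²/467 = 3.1566
  stratum D: (4900/19300)²·(1 − 296/4900)·511.2²/296 = 53.4696
V̂(ȳ_st) = 57.9627
SE(ȳ_st) = √57.9627 = 7.61333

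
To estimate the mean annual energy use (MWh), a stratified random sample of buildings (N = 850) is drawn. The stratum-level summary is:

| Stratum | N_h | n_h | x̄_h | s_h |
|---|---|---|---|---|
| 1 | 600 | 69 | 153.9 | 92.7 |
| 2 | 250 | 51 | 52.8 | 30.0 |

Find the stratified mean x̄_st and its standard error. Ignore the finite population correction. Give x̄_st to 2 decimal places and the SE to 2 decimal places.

x̄_st = Σ W_h x̄_h = (600·153.9 + 250·52.8)/850 = 124.16471
V̂(x̄_st) = Σ W_h² s_h²/n_h, with W_h = N_h/N and N = 850:
  stratum 1: (600/850)²·92.7²/69 = 62.0547
  stratum 2: (250/850)²·30.0²/51 = 1.52656
V̂(x̄_st) = 63.5813
SE(x̄_st) = √63.5813 = 7.97379

x̄_st ≈ 124.16, SE ≈ 7.97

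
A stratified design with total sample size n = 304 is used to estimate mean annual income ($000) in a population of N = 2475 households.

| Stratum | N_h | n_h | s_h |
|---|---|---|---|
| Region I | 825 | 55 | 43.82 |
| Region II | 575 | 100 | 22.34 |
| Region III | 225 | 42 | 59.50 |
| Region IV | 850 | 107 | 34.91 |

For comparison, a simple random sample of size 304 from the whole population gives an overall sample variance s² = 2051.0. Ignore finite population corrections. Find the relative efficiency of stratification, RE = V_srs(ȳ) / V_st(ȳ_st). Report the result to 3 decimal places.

V̂(ȳ_st) = Σ W_h² s_h²/n_h, with W_h = N_h/N and N = 2475:
  stratum Region I: (825/2475)²·43.82²/55 = 3.87918
  stratum Region II: (575/2475)²·22.34²/100 = 0.269371
  stratum Region III: (225/2475)²·59.50²/42 = 0.696625
  stratum Region IV: (850/2475)²·34.91²/107 = 1.34339
V_st = 6.18857
V_srs = s²/n = 2051.0/304 = 6.74671
Relative efficiency = V_srs / V_st = 6.74671/6.18857 = 1.0902

RE ≈ 1.090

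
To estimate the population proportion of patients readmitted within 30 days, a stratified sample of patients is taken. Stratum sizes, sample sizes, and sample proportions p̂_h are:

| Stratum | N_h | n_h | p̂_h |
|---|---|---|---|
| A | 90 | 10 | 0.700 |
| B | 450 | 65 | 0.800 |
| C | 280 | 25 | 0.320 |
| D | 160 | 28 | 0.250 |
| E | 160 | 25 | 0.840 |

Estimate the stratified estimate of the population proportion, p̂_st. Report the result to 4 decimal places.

N = 1140; stratum weights W_h = N_h/N.
p̂_st = Σ W_h p̂_h = (90·0.700 + 450·0.800 + 280·0.320 + 160·0.250 + 160·0.840)/1140 = 0.60263

p̂_st ≈ 0.6026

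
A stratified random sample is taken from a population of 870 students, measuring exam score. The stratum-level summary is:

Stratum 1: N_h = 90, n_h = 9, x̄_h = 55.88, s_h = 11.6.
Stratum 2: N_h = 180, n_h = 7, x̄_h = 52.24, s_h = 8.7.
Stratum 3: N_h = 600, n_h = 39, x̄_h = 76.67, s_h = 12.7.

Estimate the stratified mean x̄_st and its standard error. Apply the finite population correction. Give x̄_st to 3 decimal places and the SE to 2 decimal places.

x̄_st = Σ W_h x̄_h = (90·55.88 + 180·52.24 + 600·76.67)/870 = 69.46483
V̂(x̄_st) = Σ W_h² (1 − n_h/N_h) s_h²/n_h, with W_h = N_h/N and N = 870:
  stratum 1: (90/870)²·(1 − 9/90)·11.6²/9 = 0.144
  stratum 2: (180/870)²·(1 − 7/180)·8.7²/7 = 0.444857
  stratum 3: (600/870)²·(1 − 39/600)·12.7²/39 = 1.83916
V̂(x̄_st) = 2.42801
SE(x̄_st) = √2.42801 = 1.55821

x̄_st ≈ 69.465, SE ≈ 1.56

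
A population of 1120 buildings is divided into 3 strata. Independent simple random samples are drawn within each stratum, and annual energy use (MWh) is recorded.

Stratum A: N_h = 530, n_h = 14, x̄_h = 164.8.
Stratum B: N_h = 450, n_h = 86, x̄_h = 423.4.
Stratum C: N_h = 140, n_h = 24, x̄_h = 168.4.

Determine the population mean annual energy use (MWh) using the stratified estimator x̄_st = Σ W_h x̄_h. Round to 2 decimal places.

x̄_st ≈ 269.15

N = Σ N_h = 1120. Stratum weights W_h = N_h/N.
x̄_st = (530·164.8 + 450·423.4 + 140·168.4) / 1120 = 269.1518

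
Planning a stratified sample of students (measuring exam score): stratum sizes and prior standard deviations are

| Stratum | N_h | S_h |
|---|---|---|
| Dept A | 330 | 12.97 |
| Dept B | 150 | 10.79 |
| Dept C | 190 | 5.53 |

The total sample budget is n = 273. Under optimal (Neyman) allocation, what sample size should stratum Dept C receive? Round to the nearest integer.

Neyman allocation: n_h = n · N_h S_h / Σ N_i S_i, with n = 273.
  stratum Dept A: N_h·S_h = 330·12.97 = 4280.10
  stratum Dept B: N_h·S_h = 150·10.79 = 1618.50
  stratum Dept C: N_h·S_h = 190·5.53 = 1050.70
Σ N_h S_h = 6949.30
n for stratum Dept C = 273·1050.70/6949.30 = 41.276 → 41

41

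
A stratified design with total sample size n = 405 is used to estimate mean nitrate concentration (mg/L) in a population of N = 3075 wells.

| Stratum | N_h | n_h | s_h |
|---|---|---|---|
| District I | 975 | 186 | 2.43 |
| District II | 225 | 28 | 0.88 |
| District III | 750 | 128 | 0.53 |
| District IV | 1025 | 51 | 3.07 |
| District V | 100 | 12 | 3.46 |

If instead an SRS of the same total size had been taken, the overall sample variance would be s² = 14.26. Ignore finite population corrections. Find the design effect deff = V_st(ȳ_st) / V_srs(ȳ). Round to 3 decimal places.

V̂(ȳ_st) = Σ W_h² s_h²/n_h, with W_h = N_h/N and N = 3075:
  stratum District I: (975/3075)²·2.43²/186 = 0.00319167
  stratum District II: (225/3075)²·0.88²/28 = 0.000148075
  stratum District III: (750/3075)²·0.53²/128 = 0.000130549
  stratum District IV: (1025/3075)²·3.07²/51 = 0.0205336
  stratum District V: (100/3075)²·3.46²/12 = 0.00105507
V_st = 0.0250589
V_srs = s²/n = 14.26/405 = 0.0352099
deff = V_st / V_srs = 0.0250589/0.0352099 = 0.7117

deff ≈ 0.712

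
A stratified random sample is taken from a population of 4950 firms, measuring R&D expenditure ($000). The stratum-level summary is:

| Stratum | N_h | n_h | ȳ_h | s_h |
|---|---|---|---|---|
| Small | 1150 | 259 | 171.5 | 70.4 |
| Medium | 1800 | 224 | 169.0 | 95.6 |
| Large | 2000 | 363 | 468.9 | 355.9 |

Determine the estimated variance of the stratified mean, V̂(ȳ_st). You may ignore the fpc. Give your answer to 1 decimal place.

V̂(ȳ_st) ≈ 63.4

V̂(ȳ_st) = Σ W_h² s_h²/n_h, with W_h = N_h/N and N = 4950:
  stratum Small: (1150/4950)²·70.4²/259 = 1.03283
  stratum Medium: (1800/4950)²·95.6²/224 = 5.39514
  stratum Large: (2000/4950)²·355.9²/363 = 56.9638
V̂(ȳ_st) = 63.3918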